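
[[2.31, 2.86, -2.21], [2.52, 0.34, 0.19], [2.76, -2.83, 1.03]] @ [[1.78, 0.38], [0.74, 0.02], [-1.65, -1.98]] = [[9.87,5.31], [4.42,0.59], [1.12,-1.05]]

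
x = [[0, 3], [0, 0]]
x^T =[[0, 0], [3, 0]]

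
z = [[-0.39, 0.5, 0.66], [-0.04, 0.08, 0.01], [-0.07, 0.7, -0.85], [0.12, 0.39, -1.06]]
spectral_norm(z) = 1.61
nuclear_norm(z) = 2.49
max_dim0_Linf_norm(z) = 1.06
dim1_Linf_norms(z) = [0.66, 0.08, 0.85, 1.06]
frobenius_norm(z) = 1.83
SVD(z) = [[-0.29,  -0.89,  -0.19], [0.01,  -0.1,  0.94], [0.64,  -0.43,  0.16], [0.71,  0.03,  -0.24]] @ diag([1.606235133851287, 0.8793743385372697, 0.003076930918539768]) @ [[0.10, 0.36, -0.93], [0.44, -0.85, -0.29], [-0.89, -0.38, -0.24]]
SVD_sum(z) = [[-0.04, -0.17, 0.43],[0.00, 0.01, -0.01],[0.10, 0.37, -0.96],[0.11, 0.41, -1.05]] + [[-0.35, 0.67, 0.23], [-0.04, 0.08, 0.03], [-0.17, 0.33, 0.11], [0.01, -0.02, -0.01]] + [[0.0, 0.0, 0.0], [-0.0, -0.00, -0.0], [-0.0, -0.00, -0.0], [0.0, 0.0, 0.0]]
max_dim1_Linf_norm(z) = 1.06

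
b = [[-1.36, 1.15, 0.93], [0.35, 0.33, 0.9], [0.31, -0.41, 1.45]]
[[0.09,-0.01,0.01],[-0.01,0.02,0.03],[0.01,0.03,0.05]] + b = [[-1.27, 1.14, 0.94], [0.34, 0.35, 0.93], [0.32, -0.38, 1.5]]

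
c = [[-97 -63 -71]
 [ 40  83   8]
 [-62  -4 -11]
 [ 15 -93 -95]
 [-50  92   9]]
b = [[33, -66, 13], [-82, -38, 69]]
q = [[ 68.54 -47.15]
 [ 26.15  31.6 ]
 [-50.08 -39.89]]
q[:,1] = [-47.15, 31.6, -39.89]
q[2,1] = -39.89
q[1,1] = 31.6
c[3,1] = -93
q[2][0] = -50.08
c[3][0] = 15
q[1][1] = 31.6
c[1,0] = 40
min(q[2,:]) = -50.08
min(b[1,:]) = -82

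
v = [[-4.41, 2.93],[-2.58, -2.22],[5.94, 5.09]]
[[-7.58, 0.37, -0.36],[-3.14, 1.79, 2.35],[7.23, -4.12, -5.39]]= v @ [[1.50,  -0.35,  -0.35], [-0.33,  -0.40,  -0.65]]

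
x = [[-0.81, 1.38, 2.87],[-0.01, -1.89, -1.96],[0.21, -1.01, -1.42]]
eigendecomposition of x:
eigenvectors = [[-0.77, 0.95, -0.75], [0.46, 0.28, 0.54], [-0.44, -0.15, 0.38]]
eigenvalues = [0.0, -0.86, -3.26]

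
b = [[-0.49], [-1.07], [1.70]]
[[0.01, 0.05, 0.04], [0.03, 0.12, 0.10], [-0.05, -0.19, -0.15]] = b@[[-0.03, -0.11, -0.09]]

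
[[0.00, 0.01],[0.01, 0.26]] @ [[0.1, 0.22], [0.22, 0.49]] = [[0.00, 0.0], [0.06, 0.13]]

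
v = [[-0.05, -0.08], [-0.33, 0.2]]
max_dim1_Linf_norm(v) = 0.33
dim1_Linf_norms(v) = [0.08, 0.33]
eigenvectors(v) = [[-0.71, 0.24], [-0.71, -0.97]]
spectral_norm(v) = 0.39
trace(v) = 0.15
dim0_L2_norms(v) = [0.33, 0.22]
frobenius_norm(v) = 0.40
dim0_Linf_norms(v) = [0.33, 0.2]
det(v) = -0.04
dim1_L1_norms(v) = [0.13, 0.53]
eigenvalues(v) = [-0.13, 0.28]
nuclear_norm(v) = 0.48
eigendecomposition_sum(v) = [[-0.1, -0.03], [-0.1, -0.03]] + [[0.05, -0.05], [-0.23, 0.23]]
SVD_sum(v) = [[-0.0, 0.0],[-0.33, 0.2]] + [[-0.05,  -0.08], [0.00,  0.0]]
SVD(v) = [[-0.0, -1.0], [-1.00, 0.00]] @ diag([0.385877941441992, 0.0943303466997269]) @ [[0.86, -0.52],  [0.52, 0.86]]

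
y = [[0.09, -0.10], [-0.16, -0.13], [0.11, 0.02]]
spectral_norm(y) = 0.23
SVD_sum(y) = [[0.03, 0.02], [-0.18, -0.1], [0.09, 0.05]] + [[0.06, -0.12], [0.02, -0.03], [0.02, -0.03]]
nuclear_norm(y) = 0.37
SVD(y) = [[-0.14, -0.93],[0.88, -0.28],[-0.46, -0.25]] @ diag([0.2309325100425443, 0.14060645719685197]) @ [[-0.88, -0.47],[-0.47, 0.88]]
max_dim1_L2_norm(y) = 0.21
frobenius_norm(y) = 0.27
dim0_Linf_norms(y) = [0.16, 0.13]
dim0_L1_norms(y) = [0.36, 0.25]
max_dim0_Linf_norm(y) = 0.16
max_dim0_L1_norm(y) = 0.36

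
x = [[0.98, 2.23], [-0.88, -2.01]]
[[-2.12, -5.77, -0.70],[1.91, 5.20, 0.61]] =x@[[-1.46,-1.52,-4.26], [-0.31,-1.92,1.56]]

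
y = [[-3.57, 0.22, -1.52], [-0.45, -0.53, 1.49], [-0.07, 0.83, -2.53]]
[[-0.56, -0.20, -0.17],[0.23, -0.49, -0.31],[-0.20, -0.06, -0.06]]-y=[[3.01, -0.42, 1.35], [0.68, 0.04, -1.80], [-0.13, -0.89, 2.47]]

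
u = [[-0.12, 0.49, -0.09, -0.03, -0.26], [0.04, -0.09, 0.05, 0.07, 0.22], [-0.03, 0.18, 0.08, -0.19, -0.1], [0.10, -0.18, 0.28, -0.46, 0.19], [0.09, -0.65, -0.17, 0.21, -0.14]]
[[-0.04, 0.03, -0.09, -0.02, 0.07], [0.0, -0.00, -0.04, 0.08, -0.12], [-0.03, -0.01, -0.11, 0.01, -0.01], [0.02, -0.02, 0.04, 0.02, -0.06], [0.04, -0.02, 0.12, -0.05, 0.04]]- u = [[0.08, -0.46, 0.0, 0.01, 0.33], [-0.04, 0.09, -0.09, 0.01, -0.34], [0.00, -0.19, -0.19, 0.20, 0.09], [-0.08, 0.16, -0.24, 0.48, -0.25], [-0.05, 0.63, 0.29, -0.26, 0.18]]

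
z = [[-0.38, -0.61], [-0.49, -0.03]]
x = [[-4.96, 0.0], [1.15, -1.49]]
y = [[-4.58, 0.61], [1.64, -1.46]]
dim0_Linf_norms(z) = [0.49, 0.61]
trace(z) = -0.41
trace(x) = -6.45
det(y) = 5.69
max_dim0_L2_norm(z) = 0.62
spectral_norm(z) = 0.79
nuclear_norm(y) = 6.13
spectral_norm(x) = 5.10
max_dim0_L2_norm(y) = 4.86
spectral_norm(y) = 4.99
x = z + y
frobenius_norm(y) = 5.12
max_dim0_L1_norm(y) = 6.22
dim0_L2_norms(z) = [0.62, 0.61]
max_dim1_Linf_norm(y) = 4.58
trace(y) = -6.04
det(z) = -0.29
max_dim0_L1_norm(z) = 0.87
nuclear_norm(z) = 1.15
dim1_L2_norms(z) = [0.72, 0.49]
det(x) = 7.39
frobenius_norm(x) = 5.31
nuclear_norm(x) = 6.55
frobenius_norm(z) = 0.87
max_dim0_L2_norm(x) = 5.09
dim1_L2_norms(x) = [4.96, 1.88]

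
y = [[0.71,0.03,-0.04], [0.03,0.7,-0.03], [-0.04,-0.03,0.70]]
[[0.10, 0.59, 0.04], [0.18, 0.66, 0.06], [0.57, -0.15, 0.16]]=y @ [[0.18,0.78,0.06], [0.28,0.90,0.09], [0.83,-0.13,0.24]]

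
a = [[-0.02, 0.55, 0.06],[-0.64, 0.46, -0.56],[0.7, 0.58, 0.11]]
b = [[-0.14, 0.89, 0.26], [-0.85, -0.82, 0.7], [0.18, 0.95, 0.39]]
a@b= [[-0.45, -0.41, 0.40],[-0.4, -1.48, -0.06],[-0.57, 0.25, 0.63]]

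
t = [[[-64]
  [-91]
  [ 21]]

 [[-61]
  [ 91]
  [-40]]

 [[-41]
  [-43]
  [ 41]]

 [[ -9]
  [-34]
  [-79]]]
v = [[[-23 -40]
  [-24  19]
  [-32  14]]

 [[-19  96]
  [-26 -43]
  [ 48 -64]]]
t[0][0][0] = -64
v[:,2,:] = [[-32, 14], [48, -64]]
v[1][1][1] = -43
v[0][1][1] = 19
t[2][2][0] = 41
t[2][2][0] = 41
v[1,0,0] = -19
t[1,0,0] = -61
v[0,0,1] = -40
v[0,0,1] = -40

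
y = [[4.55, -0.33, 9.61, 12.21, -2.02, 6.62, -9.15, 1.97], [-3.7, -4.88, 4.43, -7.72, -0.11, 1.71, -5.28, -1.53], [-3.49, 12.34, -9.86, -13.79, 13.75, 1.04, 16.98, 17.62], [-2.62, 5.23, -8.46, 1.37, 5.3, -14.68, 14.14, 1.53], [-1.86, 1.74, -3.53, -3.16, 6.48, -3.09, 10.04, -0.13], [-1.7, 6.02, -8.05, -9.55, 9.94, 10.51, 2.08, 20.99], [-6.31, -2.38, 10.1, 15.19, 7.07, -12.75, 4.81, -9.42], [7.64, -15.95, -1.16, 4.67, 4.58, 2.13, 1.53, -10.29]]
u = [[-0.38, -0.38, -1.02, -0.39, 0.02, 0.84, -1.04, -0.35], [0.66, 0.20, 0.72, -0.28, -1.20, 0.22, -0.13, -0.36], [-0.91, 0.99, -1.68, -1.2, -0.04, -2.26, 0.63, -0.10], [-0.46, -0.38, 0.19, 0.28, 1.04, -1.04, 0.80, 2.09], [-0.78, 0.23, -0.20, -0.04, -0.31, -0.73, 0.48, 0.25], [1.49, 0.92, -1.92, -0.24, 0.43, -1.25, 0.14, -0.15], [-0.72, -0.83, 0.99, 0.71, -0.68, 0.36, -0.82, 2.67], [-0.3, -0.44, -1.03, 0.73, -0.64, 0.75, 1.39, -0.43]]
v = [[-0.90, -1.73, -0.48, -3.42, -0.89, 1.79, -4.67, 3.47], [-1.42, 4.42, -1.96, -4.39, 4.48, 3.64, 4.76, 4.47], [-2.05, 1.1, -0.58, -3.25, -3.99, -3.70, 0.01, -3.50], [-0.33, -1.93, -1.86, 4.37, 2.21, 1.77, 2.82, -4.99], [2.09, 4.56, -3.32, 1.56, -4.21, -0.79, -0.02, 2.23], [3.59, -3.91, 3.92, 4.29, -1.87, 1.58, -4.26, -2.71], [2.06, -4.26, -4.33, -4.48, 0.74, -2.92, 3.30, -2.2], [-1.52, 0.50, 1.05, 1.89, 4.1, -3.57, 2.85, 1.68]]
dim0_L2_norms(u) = [2.25, 1.76, 3.19, 1.69, 1.92, 3.12, 2.23, 3.47]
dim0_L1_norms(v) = [13.96, 22.41, 17.5, 27.65, 22.49, 19.76, 22.69, 25.25]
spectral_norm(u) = 4.61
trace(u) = -4.39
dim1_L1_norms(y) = [46.46, 29.36, 88.87, 53.33, 30.03, 68.84, 68.03, 47.95]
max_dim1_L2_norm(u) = 3.4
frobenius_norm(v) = 24.26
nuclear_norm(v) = 59.44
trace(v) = 9.66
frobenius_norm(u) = 7.18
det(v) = -211539.94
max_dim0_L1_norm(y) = 67.66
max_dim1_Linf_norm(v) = 4.99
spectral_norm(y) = 50.01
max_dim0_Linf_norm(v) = 4.99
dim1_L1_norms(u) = [4.42, 3.77, 7.81, 6.28, 3.02, 6.54, 7.78, 5.71]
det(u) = -0.40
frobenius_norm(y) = 67.42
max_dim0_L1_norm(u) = 7.75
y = u @ v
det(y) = 1144862.26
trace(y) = 2.69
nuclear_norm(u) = 16.74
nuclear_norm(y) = 142.17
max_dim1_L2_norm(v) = 10.98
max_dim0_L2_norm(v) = 10.25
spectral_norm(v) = 14.37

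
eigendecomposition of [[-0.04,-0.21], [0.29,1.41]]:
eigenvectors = [[-0.98, 0.15], [0.2, -0.99]]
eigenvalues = [0.0, 1.37]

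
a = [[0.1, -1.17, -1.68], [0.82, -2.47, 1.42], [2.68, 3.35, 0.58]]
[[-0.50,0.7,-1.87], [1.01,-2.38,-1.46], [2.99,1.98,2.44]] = a @ [[0.95, 0.2, -0.23], [0.08, 0.57, 0.82], [0.3, -0.80, 0.53]]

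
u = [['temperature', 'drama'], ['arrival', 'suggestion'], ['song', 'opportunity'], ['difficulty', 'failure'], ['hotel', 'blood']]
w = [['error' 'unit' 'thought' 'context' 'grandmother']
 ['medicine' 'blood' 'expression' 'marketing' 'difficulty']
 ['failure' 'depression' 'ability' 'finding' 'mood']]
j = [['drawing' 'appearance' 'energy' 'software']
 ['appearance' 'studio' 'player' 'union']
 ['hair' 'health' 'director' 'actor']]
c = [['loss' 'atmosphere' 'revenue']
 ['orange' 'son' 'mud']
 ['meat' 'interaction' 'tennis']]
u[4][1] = 'blood'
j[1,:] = ['appearance', 'studio', 'player', 'union']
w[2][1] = 'depression'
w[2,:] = ['failure', 'depression', 'ability', 'finding', 'mood']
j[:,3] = ['software', 'union', 'actor']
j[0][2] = 'energy'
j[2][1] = 'health'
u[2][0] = 'song'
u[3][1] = 'failure'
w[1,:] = ['medicine', 'blood', 'expression', 'marketing', 'difficulty']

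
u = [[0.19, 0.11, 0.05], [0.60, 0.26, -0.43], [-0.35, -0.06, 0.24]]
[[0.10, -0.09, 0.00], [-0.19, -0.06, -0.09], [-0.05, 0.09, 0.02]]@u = [[-0.03,-0.01,0.04], [-0.04,-0.03,-0.01], [0.04,0.02,-0.04]]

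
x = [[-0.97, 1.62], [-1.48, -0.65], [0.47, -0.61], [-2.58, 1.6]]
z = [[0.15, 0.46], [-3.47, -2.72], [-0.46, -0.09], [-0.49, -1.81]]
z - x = [[1.12, -1.16],[-1.99, -2.07],[-0.93, 0.52],[2.09, -3.41]]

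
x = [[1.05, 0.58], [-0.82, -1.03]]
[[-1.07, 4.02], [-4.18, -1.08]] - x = [[-2.12,3.44],[-3.36,-0.05]]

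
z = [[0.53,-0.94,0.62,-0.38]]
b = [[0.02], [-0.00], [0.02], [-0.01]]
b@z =[[0.01, -0.02, 0.01, -0.01], [0.0, 0.00, 0.0, 0.00], [0.01, -0.02, 0.01, -0.01], [-0.01, 0.01, -0.01, 0.0]]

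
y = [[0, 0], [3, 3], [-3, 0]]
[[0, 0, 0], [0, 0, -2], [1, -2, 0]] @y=[[0, 0], [6, 0], [-6, -6]]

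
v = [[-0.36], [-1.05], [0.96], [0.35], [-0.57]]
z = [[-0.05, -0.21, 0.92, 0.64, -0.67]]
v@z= [[0.02, 0.08, -0.33, -0.23, 0.24], [0.05, 0.22, -0.97, -0.67, 0.7], [-0.05, -0.2, 0.88, 0.61, -0.64], [-0.02, -0.07, 0.32, 0.22, -0.23], [0.03, 0.12, -0.52, -0.36, 0.38]]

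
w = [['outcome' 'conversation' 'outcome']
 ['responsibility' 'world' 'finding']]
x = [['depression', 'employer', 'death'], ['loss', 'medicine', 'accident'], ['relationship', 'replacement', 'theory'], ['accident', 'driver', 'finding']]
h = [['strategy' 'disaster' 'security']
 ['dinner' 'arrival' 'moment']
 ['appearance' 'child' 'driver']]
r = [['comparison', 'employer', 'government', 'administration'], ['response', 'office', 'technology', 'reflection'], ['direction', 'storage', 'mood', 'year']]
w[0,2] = 'outcome'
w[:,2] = ['outcome', 'finding']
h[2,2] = 'driver'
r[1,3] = 'reflection'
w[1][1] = 'world'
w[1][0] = 'responsibility'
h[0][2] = 'security'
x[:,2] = ['death', 'accident', 'theory', 'finding']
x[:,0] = ['depression', 'loss', 'relationship', 'accident']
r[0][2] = 'government'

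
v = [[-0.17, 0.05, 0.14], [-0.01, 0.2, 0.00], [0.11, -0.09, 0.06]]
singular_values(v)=[0.26, 0.19, 0.1]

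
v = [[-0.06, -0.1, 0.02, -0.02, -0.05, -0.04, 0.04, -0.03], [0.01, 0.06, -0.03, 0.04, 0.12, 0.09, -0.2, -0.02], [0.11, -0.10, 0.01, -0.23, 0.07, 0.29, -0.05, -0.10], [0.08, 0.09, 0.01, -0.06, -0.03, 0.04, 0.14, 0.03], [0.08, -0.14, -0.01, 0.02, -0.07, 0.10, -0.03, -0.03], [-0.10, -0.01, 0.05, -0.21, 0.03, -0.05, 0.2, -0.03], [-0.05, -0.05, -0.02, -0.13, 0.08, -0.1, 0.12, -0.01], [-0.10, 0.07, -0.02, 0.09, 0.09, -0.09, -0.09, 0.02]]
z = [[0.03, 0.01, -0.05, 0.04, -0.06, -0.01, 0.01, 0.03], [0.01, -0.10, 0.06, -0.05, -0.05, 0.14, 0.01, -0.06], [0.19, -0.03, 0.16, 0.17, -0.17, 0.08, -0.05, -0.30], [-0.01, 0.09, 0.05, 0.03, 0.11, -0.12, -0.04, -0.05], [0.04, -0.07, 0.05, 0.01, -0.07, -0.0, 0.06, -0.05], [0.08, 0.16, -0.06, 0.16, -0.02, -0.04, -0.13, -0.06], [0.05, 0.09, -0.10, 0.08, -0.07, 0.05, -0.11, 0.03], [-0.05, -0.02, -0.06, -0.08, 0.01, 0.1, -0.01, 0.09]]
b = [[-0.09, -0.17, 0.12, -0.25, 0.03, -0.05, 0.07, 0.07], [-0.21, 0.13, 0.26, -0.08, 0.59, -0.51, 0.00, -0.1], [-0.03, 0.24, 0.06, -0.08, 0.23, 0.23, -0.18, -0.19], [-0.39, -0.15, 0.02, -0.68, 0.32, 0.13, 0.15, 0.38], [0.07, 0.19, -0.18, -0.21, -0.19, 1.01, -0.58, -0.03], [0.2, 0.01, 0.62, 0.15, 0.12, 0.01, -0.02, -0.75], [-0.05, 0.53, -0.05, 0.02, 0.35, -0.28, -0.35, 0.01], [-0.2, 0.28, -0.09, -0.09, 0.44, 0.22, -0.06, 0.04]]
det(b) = -0.00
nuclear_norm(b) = 5.06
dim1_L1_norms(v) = [0.36, 0.57, 0.96, 0.48, 0.48, 0.68, 0.56, 0.57]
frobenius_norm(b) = 2.36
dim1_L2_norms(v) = [0.14, 0.26, 0.42, 0.2, 0.21, 0.32, 0.23, 0.22]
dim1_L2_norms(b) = [0.36, 0.87, 0.49, 0.96, 1.23, 1.01, 0.78, 0.62]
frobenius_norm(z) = 0.70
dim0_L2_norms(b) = [0.54, 0.72, 0.72, 0.78, 0.93, 1.22, 0.72, 0.87]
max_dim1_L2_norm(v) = 0.42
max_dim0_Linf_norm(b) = 1.01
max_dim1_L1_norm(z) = 1.15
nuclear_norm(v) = 1.53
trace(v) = -0.03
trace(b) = -1.07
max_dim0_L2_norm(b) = 1.22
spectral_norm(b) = 1.42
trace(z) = -0.01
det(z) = 0.00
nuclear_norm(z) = 1.32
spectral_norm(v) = 0.47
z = v @ b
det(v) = 0.00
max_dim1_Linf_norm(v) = 0.29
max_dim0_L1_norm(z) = 0.67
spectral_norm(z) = 0.52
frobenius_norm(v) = 0.74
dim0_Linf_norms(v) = [0.11, 0.14, 0.05, 0.23, 0.12, 0.29, 0.2, 0.1]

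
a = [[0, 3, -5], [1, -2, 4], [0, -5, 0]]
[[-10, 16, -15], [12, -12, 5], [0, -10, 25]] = a @ [[4, 0, -5], [0, 2, -5], [2, -2, 0]]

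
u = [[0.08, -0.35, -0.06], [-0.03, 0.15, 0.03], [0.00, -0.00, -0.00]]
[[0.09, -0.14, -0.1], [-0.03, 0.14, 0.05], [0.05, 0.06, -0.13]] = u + [[0.01, 0.21, -0.04], [0.00, -0.01, 0.02], [0.05, 0.06, -0.13]]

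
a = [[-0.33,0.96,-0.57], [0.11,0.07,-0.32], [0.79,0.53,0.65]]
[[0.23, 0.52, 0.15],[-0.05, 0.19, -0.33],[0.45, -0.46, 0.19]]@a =[[0.1,0.34,-0.2], [-0.22,-0.21,-0.25], [-0.05,0.50,0.01]]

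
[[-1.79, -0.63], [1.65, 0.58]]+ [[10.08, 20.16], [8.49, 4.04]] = [[8.29, 19.53], [10.14, 4.62]]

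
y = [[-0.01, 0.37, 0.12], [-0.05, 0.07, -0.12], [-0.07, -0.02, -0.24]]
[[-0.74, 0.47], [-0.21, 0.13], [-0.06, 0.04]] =y @ [[1.11, -0.71], [-2.0, 1.28], [0.10, -0.07]]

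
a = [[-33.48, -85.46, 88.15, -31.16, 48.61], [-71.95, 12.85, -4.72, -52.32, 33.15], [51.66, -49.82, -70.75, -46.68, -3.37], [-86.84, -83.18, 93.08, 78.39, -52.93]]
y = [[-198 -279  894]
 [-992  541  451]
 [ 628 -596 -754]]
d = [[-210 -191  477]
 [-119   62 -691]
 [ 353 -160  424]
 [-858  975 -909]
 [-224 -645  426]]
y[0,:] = [-198, -279, 894]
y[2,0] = 628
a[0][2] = 88.15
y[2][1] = -596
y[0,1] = -279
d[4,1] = -645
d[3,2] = -909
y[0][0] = -198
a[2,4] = -3.37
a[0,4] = 48.61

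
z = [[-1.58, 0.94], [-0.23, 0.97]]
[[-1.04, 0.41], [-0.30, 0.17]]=z @ [[0.55,-0.18], [-0.18,0.13]]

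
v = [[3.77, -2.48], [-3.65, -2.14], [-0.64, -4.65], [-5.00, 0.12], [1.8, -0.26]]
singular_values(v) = [7.5, 5.69]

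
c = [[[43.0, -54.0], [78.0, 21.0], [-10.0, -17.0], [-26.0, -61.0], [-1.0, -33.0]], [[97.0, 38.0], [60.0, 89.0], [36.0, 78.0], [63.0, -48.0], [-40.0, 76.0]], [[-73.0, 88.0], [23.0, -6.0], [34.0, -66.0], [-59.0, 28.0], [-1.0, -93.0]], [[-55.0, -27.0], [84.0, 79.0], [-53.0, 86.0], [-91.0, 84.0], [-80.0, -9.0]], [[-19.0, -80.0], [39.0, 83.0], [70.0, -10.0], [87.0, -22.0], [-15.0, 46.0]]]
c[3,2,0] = -53.0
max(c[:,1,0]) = 84.0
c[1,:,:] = [[97.0, 38.0], [60.0, 89.0], [36.0, 78.0], [63.0, -48.0], [-40.0, 76.0]]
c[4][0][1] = -80.0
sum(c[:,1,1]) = 266.0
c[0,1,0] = 78.0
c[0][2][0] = -10.0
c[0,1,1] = 21.0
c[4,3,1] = -22.0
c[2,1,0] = 23.0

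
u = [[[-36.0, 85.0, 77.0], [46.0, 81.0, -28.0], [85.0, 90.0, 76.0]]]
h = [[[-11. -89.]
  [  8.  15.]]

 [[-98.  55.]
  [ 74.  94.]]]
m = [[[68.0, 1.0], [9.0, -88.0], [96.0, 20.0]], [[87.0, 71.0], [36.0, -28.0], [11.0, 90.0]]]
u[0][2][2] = 76.0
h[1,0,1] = 55.0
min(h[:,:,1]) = -89.0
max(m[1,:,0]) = 87.0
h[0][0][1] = -89.0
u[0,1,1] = 81.0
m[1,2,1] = 90.0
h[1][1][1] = 94.0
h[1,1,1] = 94.0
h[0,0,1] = -89.0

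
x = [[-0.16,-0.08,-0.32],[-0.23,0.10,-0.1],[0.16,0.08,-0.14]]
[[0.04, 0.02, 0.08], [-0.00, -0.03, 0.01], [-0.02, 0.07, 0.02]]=x@[[-0.07, 0.23, 0.00], [-0.22, 0.06, -0.14], [-0.03, -0.2, -0.23]]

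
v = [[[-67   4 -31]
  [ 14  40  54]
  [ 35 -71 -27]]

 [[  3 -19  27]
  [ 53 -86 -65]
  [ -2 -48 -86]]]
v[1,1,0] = 53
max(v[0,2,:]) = 35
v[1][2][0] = -2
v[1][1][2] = -65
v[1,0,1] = -19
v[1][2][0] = -2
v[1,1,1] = -86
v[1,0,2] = 27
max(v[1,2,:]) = -2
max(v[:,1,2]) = 54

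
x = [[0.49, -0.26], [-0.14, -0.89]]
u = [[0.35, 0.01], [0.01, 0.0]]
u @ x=[[0.17, -0.1], [0.0, -0.0]]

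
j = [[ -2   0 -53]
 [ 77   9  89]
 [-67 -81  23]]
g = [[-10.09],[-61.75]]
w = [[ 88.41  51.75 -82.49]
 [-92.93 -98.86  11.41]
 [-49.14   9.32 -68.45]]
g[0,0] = -10.09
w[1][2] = 11.41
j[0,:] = [-2, 0, -53]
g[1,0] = -61.75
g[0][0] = -10.09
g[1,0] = -61.75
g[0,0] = -10.09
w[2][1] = 9.32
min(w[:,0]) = -92.93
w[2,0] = -49.14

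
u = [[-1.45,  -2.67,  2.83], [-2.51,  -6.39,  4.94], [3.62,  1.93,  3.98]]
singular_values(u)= [9.41, 5.72, 0.52]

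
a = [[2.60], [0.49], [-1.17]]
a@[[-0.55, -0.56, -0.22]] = [[-1.43, -1.46, -0.57], [-0.27, -0.27, -0.11], [0.64, 0.66, 0.26]]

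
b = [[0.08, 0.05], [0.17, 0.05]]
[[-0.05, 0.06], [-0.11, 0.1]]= b@[[-0.73, 0.46], [0.20, 0.4]]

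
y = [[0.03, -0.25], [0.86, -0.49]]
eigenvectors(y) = [[0.27+0.39j, (0.27-0.39j)], [0.88+0.00j, (0.88-0j)]]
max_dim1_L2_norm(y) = 0.99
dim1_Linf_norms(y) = [0.25, 0.86]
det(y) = 0.20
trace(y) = -0.46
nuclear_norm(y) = 1.20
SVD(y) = [[-0.16, -0.99],[-0.99, 0.16]] @ diag([1.0015508273621265, 0.19998985026805652]) @ [[-0.85, 0.52], [0.52, 0.85]]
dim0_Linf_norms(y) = [0.86, 0.49]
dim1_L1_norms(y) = [0.28, 1.35]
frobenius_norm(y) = 1.02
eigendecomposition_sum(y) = [[0.01+0.27j, (-0.13-0.07j)], [(0.43+0.26j), (-0.25+0.11j)]] + [[0.01-0.27j,-0.12+0.07j], [(0.43-0.26j),-0.24-0.11j]]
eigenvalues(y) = [(-0.23+0.38j), (-0.23-0.38j)]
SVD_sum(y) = [[0.13, -0.08], [0.84, -0.52]] + [[-0.10, -0.17], [0.02, 0.03]]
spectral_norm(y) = 1.00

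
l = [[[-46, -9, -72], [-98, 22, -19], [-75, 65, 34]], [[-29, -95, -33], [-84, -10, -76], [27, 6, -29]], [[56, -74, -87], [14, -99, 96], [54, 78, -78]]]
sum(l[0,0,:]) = -127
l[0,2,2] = 34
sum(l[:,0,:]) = -389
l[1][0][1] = -95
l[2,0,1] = -74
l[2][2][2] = -78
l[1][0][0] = -29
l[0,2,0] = -75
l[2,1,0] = 14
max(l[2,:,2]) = 96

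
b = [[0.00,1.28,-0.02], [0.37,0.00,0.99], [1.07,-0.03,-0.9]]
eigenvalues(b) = [(1.07+0j), (-0.98+0.84j), (-0.98-0.84j)]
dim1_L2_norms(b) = [1.28, 1.06, 1.4]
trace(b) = -0.90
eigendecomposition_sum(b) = [[(0.46+0j), 0.55-0.00j, 0.27-0.00j], [(0.39+0j), 0.46-0.00j, (0.23-0j)], [0.25+0.00j, (0.29-0j), (0.14-0j)]] + [[(-0.23+0.29j), (0.37-0.08j), (-0.15-0.42j)], [-0.01-0.37j, -0.23+0.30j, (0.38+0.23j)], [0.41+0.25j, (-0.16-0.46j), -0.52+0.25j]] + [[(-0.23-0.29j), (0.37+0.08j), -0.15+0.42j], [-0.01+0.37j, (-0.23-0.3j), 0.38-0.23j], [0.41-0.25j, (-0.16+0.46j), -0.52-0.25j]]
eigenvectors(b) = [[(0.71+0j), 0.06-0.52j, (0.06+0.52j)],[0.60+0.00j, (0.28+0.44j), (0.28-0.44j)],[0.38+0.00j, -0.68+0.00j, (-0.68-0j)]]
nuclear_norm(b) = 3.70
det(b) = 1.78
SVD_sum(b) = [[-0.02, 0.00, 0.02],[-0.34, 0.02, 0.52],[0.74, -0.05, -1.12]] + [[-0.01, 1.28, -0.06], [0.0, -0.05, 0.0], [-0.0, 0.00, -0.00]] + [[0.03, 0.00, 0.02],[0.71, 0.03, 0.47],[0.33, 0.01, 0.22]]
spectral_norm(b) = 1.48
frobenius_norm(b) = 2.17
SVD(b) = [[-0.02, -1.0, -0.04],[-0.42, 0.04, -0.91],[0.91, -0.0, -0.42]] @ diag([1.4783269935412497, 1.280447899699471, 0.9415957074681818]) @ [[0.55, -0.03, -0.83], [0.01, -1.00, 0.05], [-0.83, -0.03, -0.55]]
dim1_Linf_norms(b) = [1.28, 0.99, 1.07]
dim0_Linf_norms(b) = [1.07, 1.28, 0.99]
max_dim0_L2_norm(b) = 1.34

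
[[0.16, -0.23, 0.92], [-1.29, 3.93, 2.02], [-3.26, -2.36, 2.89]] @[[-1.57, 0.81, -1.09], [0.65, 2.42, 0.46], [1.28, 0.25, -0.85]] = [[0.78, -0.2, -1.06], [7.17, 8.97, 1.50], [7.28, -7.63, 0.01]]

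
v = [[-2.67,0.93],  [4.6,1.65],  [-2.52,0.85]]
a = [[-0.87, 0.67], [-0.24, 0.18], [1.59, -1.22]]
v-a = [[-1.8, 0.26], [4.84, 1.47], [-4.11, 2.07]]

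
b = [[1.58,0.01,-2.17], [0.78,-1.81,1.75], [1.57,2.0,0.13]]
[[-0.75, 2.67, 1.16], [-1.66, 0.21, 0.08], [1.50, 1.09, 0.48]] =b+[[-2.33, 2.66, 3.33], [-2.44, 2.02, -1.67], [-0.07, -0.91, 0.35]]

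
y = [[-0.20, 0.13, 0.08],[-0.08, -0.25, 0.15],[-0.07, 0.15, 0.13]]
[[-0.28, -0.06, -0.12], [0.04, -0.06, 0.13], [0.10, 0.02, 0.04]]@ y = [[0.07, -0.04, -0.05], [-0.01, 0.04, 0.01], [-0.02, 0.01, 0.02]]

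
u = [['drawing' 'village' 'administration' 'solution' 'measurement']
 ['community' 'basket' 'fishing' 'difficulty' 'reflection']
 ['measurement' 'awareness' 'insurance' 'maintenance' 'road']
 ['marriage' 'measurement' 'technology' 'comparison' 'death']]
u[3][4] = 'death'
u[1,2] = 'fishing'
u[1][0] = 'community'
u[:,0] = ['drawing', 'community', 'measurement', 'marriage']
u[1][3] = 'difficulty'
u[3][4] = 'death'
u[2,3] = 'maintenance'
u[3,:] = ['marriage', 'measurement', 'technology', 'comparison', 'death']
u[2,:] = ['measurement', 'awareness', 'insurance', 'maintenance', 'road']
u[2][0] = 'measurement'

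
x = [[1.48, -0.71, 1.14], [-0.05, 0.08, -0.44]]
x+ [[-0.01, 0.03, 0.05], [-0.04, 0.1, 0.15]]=[[1.47, -0.68, 1.19], [-0.09, 0.18, -0.29]]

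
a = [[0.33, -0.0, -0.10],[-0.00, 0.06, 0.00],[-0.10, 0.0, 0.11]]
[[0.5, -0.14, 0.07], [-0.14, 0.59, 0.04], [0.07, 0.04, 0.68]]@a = [[0.16, -0.01, -0.04], [-0.05, 0.04, 0.02], [-0.04, 0.00, 0.07]]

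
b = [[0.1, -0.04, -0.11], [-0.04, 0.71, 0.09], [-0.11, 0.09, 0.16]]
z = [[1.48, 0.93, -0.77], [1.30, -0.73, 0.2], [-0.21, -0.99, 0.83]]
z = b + [[1.38,0.97,-0.66], [1.34,-1.44,0.11], [-0.10,-1.08,0.67]]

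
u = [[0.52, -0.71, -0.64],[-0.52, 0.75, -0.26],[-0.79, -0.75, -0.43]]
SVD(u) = [[0.7, 0.29, 0.65],[-0.46, -0.51, 0.72],[0.55, -0.81, -0.22]] @ diag([1.3832950639032726, 1.0964110634439366, 0.5835045382330614]) @ [[0.12, -0.91, -0.41], [0.96, 0.01, 0.27], [0.24, 0.43, -0.87]]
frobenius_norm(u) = 1.86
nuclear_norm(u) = 3.06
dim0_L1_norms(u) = [1.83, 2.21, 1.33]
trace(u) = 0.84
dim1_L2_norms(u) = [1.09, 0.95, 1.17]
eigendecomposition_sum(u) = [[-0.26, -0.25, -0.36], [-0.14, -0.14, -0.2], [-0.49, -0.47, -0.67]] + [[0.59, -0.65, -0.13],[-0.61, 0.66, 0.13],[-0.01, 0.01, 0.00]] + [[0.19, 0.19, -0.16], [0.23, 0.23, -0.19], [-0.29, -0.29, 0.24]]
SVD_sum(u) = [[0.12, -0.88, -0.39], [-0.08, 0.58, 0.26], [0.09, -0.68, -0.31]] + [[0.31,0.0,0.09], [-0.54,-0.01,-0.15], [-0.85,-0.01,-0.24]] + [[0.09,0.16,-0.33], [0.10,0.18,-0.37], [-0.03,-0.06,0.11]]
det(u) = -0.88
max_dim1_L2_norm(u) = 1.17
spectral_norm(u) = 1.38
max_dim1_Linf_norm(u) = 0.79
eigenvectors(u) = [[0.46, 0.70, -0.45], [0.25, -0.72, -0.55], [0.85, -0.01, 0.70]]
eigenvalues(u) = [-1.07, 1.25, 0.66]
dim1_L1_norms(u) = [1.87, 1.53, 1.97]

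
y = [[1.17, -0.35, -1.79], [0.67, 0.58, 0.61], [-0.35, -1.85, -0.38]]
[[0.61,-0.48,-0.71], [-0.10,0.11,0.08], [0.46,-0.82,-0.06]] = y @ [[0.21,-0.26,-0.15], [-0.26,0.49,-0.0], [-0.15,-0.00,0.3]]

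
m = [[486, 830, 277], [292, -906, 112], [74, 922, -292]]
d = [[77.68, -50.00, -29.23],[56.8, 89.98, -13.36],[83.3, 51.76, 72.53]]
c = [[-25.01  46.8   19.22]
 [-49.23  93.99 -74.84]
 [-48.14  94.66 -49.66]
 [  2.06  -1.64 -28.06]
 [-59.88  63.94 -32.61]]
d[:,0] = [77.68, 56.8, 83.3]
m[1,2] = 112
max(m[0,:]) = 830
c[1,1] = 93.99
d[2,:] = [83.3, 51.76, 72.53]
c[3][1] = -1.64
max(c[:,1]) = 94.66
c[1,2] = -74.84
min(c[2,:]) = -49.66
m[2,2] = -292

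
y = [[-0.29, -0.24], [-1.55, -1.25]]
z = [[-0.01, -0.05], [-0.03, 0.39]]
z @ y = [[0.08, 0.06], [-0.60, -0.48]]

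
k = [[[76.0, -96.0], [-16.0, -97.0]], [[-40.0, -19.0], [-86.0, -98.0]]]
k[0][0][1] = -96.0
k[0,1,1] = -97.0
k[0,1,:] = [-16.0, -97.0]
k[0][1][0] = -16.0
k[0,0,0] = 76.0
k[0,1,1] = -97.0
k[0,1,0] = -16.0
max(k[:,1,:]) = -16.0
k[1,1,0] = -86.0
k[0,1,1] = -97.0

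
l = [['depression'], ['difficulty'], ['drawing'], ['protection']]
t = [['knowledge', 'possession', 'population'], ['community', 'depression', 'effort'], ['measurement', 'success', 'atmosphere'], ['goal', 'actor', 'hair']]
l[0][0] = 'depression'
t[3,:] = ['goal', 'actor', 'hair']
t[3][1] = 'actor'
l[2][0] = 'drawing'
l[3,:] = ['protection']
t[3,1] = 'actor'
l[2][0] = 'drawing'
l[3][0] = 'protection'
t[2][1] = 'success'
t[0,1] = 'possession'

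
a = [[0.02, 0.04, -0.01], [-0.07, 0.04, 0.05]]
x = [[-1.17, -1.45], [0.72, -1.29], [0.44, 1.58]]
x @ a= [[0.08, -0.10, -0.06], [0.1, -0.02, -0.07], [-0.1, 0.08, 0.07]]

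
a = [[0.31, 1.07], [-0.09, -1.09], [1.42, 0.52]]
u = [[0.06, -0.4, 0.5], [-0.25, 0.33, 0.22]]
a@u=[[-0.25, 0.23, 0.39], [0.27, -0.32, -0.28], [-0.04, -0.40, 0.82]]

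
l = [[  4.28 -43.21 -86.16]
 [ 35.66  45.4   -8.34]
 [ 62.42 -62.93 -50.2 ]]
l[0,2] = -86.16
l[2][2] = -50.2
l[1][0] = 35.66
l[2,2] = -50.2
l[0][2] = -86.16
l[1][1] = 45.4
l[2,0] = 62.42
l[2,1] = -62.93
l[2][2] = -50.2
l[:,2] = [-86.16, -8.34, -50.2]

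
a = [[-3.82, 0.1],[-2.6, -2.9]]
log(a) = [[-5.22, 1.40], [-36.36, 7.65]]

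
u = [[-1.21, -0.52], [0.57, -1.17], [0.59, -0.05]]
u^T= [[-1.21,0.57,0.59], [-0.52,-1.17,-0.05]]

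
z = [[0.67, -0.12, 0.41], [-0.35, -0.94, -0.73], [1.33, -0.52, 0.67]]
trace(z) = 0.40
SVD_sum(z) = [[0.66,-0.08,0.43], [-0.49,0.06,-0.32], [1.28,-0.15,0.82]] + [[0.01,  -0.04,  -0.02], [0.14,  -1.00,  -0.41], [0.05,  -0.37,  -0.15]] + [[0.0,0.00,-0.0], [0.00,0.00,-0.0], [-0.0,-0.0,0.00]]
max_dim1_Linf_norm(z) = 1.33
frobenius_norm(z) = 2.16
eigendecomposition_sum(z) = [[0.67, -0.12, 0.41],  [-0.47, 0.08, -0.29],  [1.30, -0.23, 0.79]] + [[0.0, 0.00, -0.0], [0.00, 0.0, -0.0], [-0.00, -0.0, 0.00]] + [[0.0, -0.00, -0.0], [0.12, -1.02, -0.44], [0.04, -0.29, -0.12]]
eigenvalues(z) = [1.55, 0.0, -1.15]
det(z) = -0.00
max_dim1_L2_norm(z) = 1.58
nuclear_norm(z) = 2.98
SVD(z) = [[-0.44, -0.04, -0.9], [0.32, -0.94, -0.12], [-0.84, -0.34, 0.42]] @ diag([1.8185599359533955, 1.16251436153079, 0.0003443542389366931]) @ [[-0.84, 0.10, -0.54], [-0.13, 0.92, 0.38], [-0.53, -0.39, 0.75]]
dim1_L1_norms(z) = [1.2, 2.02, 2.52]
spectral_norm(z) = 1.82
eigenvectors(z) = [[0.44, -0.53, 0.0],[-0.31, -0.39, 0.96],[0.84, 0.75, 0.27]]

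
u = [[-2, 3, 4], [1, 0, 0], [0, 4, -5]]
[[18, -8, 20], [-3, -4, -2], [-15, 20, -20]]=u @ [[-3, -4, -2], [0, 0, 0], [3, -4, 4]]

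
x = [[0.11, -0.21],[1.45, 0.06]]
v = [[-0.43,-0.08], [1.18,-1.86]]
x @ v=[[-0.30,0.38], [-0.55,-0.23]]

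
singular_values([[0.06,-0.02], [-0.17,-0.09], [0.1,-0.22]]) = [0.25, 0.2]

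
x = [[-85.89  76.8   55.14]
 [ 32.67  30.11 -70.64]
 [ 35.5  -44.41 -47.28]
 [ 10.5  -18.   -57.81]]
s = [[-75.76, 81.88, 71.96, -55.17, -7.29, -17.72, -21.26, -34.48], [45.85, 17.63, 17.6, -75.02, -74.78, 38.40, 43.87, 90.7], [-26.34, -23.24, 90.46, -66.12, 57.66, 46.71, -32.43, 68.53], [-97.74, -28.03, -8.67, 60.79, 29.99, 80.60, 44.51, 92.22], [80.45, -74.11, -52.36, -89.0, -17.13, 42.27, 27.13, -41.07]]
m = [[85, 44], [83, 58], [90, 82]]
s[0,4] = -7.29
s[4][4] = -17.13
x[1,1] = 30.11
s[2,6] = -32.43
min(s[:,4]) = -74.78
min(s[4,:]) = -89.0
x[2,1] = -44.41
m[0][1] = 44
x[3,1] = -18.0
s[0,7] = -34.48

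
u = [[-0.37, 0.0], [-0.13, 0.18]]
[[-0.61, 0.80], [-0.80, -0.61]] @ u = [[0.12, 0.14], [0.38, -0.11]]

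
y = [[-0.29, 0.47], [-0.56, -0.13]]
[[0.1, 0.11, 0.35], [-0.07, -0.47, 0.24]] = y@[[0.06, 0.69, -0.53], [0.25, 0.66, 0.42]]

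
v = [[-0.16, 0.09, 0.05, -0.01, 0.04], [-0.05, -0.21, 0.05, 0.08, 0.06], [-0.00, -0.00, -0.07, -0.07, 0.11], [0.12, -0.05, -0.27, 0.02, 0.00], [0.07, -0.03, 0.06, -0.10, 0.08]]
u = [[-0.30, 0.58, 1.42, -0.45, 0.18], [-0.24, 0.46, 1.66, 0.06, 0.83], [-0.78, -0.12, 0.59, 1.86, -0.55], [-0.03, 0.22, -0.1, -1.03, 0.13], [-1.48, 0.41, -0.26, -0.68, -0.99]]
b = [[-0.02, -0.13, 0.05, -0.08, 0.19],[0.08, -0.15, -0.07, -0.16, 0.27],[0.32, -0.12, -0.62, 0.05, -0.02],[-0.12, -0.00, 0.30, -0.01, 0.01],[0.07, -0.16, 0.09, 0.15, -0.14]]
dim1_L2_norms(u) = [1.64, 1.93, 2.18, 1.07, 1.97]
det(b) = -0.00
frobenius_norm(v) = 0.48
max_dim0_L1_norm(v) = 0.5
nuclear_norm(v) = 0.93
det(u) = 0.01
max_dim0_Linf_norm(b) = 0.62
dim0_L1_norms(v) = [0.4, 0.38, 0.5, 0.28, 0.29]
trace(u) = -1.27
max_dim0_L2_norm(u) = 2.28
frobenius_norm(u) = 4.02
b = u @ v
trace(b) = -0.94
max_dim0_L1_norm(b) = 1.13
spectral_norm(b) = 0.79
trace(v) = -0.34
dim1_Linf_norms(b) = [0.19, 0.27, 0.62, 0.3, 0.16]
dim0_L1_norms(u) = [2.83, 1.79, 4.03, 4.08, 2.68]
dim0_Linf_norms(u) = [1.48, 0.58, 1.66, 1.86, 0.99]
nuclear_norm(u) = 7.23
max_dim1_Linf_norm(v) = 0.27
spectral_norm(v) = 0.34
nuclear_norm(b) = 1.53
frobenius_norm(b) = 0.94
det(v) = 0.00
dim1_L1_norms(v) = [0.35, 0.45, 0.25, 0.46, 0.34]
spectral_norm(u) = 2.54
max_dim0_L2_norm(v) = 0.29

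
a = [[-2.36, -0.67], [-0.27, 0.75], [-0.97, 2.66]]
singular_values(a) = [2.96, 2.43]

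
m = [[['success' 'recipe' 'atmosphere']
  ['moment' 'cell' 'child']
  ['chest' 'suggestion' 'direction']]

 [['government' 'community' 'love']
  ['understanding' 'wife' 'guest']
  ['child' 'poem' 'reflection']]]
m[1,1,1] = 'wife'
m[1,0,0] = 'government'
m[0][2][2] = 'direction'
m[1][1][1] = 'wife'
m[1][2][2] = 'reflection'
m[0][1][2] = 'child'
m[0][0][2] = 'atmosphere'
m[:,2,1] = ['suggestion', 'poem']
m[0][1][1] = 'cell'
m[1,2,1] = 'poem'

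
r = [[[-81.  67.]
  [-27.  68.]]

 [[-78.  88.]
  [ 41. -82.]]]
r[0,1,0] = -27.0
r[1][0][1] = 88.0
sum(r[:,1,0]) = 14.0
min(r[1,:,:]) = -82.0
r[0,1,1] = 68.0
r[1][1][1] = -82.0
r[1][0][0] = -78.0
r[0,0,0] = -81.0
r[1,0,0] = -78.0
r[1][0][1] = 88.0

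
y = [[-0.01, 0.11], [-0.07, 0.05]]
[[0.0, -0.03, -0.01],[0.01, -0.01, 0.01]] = y @[[-0.19, 0.02, -0.23], [0.02, -0.25, -0.14]]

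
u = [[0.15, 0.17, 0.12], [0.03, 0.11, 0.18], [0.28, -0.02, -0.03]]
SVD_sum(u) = [[0.20,0.11,0.10], [0.12,0.06,0.06], [0.16,0.09,0.08]] + [[-0.04,0.04,0.05], [-0.09,0.08,0.1], [0.11,-0.10,-0.12]] + [[-0.00, 0.03, -0.02],[0.0, -0.03, 0.03],[0.0, -0.01, 0.01]]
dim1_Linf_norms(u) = [0.17, 0.18, 0.28]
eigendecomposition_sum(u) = [[(0.18-0j), (0.12+0j), (0.12+0j)],[0.12-0.00j, (0.08+0j), (0.08+0j)],[(0.13-0j), 0.09+0.00j, (0.08+0j)]] + [[(-0.02+0.02j),(0.02-0.01j),0.00-0.02j], [-0.05-0.05j,0.01+0.06j,0.05+0.01j], [0.07+0.02j,-0.05-0.05j,-0.06+0.02j]] + [[(-0.02-0.02j),  0.02+0.01j,  0.00+0.02j], [(-0.05+0.05j),  (0.01-0.06j),  (0.05-0.01j)], [0.07-0.02j,  -0.05+0.05j,  (-0.06-0.02j)]]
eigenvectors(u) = [[-0.72+0.00j,(0.11-0.24j),0.11+0.24j], [(-0.48+0j),0.52+0.37j,0.52-0.37j], [(-0.51+0j),(-0.72+0j),-0.72-0.00j]]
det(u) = 0.00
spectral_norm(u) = 0.35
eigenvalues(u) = [(0.35+0j), (-0.06+0.1j), (-0.06-0.1j)]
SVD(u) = [[-0.70, -0.28, -0.66], [-0.41, -0.59, 0.69], [-0.59, 0.76, 0.29]] @ diag([0.34910878525691647, 0.25673627255322573, 0.05576327117302251]) @ [[-0.80, -0.44, -0.4], [0.59, -0.50, -0.64], [0.08, -0.75, 0.66]]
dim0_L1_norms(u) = [0.46, 0.3, 0.33]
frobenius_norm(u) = 0.44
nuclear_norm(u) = 0.66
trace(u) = 0.23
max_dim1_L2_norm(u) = 0.28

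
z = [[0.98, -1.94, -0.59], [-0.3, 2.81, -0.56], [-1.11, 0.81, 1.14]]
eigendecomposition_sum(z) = [[0j,0.00+0.00j,0j],[0.00+0.00j,0.00+0.00j,0.00+0.00j],[0j,0j,0j]] + [[0.49+0.23j, (-0.97+3.34j), (-0.3-1.42j)], [(-0.15-0.25j), 1.40-1.21j, -0.28+0.72j], [(-0.56-0.16j), (0.4-3.68j), (0.57+1.43j)]] + [[0.49-0.23j, -0.97-3.34j, -0.30+1.42j], [(-0.15+0.25j), 1.40+1.21j, -0.28-0.72j], [-0.56+0.16j, (0.4+3.68j), 0.57-1.43j]]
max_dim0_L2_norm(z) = 3.51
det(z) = 0.02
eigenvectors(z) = [[0.77+0.00j, (0.63+0.11j), 0.63-0.11j],[(0.2+0j), (-0.25-0.23j), -0.25+0.23j],[0.61+0.00j, -0.68+0.00j, (-0.68-0j)]]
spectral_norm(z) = 3.69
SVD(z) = [[-0.6, -0.3, 0.75],[0.73, -0.58, 0.35],[0.33, 0.76, 0.56]] @ diag([3.6856966305085703, 1.7248862871807955, 0.002764806218260256]) @ [[-0.32,0.94,0.09], [-0.55,-0.26,0.79], [0.77,0.20,0.61]]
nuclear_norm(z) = 5.41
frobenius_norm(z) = 4.07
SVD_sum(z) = [[0.7,-2.07,-0.19], [-0.86,2.55,0.23], [-0.39,1.15,0.10]] + [[0.28, 0.13, -0.40], [0.56, 0.26, -0.79], [-0.73, -0.34, 1.03]] + [[0.00, 0.00, 0.00], [0.00, 0.0, 0.00], [0.00, 0.0, 0.00]]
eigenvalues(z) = [0j, (2.46+0.46j), (2.46-0.46j)]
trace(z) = 4.93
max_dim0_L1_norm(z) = 5.56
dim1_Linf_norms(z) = [1.94, 2.81, 1.14]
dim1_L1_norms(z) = [3.51, 3.67, 3.06]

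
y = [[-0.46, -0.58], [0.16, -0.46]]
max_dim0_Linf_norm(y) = 0.58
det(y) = 0.30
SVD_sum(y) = [[-0.31, -0.65], [-0.15, -0.31]] + [[-0.15, 0.07], [0.31, -0.15]]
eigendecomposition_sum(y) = [[-0.23+0.15j, (-0.29-0.44j)], [0.08+0.12j, (-0.23+0.15j)]] + [[(-0.23-0.15j), -0.29+0.44j], [0.08-0.12j, (-0.23-0.15j)]]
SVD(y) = [[0.9, 0.43], [0.43, -0.9]] @ diag([0.8003388857258177, 0.3803388857258177]) @ [[-0.43, -0.90], [-0.90, 0.43]]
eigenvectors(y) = [[0.89+0.00j, (0.89-0j)],  [-0.46j, 0.46j]]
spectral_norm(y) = 0.80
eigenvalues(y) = [(-0.46+0.3j), (-0.46-0.3j)]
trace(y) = -0.92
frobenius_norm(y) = 0.89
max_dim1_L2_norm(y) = 0.74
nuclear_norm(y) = 1.18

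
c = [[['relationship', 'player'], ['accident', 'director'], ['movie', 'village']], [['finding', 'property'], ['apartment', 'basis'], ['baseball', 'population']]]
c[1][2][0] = 'baseball'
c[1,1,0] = 'apartment'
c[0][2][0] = 'movie'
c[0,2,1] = 'village'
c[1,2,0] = 'baseball'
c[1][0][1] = 'property'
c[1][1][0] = 'apartment'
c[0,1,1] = 'director'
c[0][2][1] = 'village'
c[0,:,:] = [['relationship', 'player'], ['accident', 'director'], ['movie', 'village']]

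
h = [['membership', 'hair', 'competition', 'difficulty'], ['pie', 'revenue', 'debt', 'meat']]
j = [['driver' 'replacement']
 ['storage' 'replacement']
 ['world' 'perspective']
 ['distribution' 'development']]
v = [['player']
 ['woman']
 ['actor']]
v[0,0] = 'player'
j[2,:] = ['world', 'perspective']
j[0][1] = 'replacement'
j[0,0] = 'driver'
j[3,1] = 'development'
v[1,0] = 'woman'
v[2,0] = 'actor'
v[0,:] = ['player']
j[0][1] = 'replacement'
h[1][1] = 'revenue'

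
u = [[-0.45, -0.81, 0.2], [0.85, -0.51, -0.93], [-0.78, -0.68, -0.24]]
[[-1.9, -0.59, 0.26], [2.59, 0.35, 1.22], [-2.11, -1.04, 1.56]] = u@[[2.36, 0.98, -1.12], [0.77, 0.28, -0.24], [-1.05, 0.37, -2.20]]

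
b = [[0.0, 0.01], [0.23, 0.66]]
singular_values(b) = [0.7, 0.0]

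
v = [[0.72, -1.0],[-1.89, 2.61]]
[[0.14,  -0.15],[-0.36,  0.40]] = v @ [[0.15, -0.03], [-0.03, 0.13]]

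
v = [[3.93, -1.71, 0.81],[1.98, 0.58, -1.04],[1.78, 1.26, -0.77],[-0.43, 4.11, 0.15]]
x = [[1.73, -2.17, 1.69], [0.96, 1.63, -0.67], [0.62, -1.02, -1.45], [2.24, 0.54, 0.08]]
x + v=[[5.66, -3.88, 2.5], [2.94, 2.21, -1.71], [2.4, 0.24, -2.22], [1.81, 4.65, 0.23]]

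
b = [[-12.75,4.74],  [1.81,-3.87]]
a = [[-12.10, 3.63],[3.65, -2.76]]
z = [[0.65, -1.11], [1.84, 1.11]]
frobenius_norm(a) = 13.44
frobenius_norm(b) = 14.26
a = b + z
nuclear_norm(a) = 14.86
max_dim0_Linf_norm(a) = 12.1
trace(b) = -16.62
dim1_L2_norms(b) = [13.6, 4.27]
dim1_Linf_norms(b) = [12.75, 3.87]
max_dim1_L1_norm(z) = 2.95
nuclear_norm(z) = 3.44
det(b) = 40.76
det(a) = 20.15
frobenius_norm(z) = 2.50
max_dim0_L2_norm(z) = 1.95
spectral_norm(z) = 2.15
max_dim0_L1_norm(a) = 15.75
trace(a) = -14.86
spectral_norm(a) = 13.35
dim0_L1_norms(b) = [14.56, 8.61]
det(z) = 2.76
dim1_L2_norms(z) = [1.29, 2.15]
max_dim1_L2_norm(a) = 12.63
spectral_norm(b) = 13.96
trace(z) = 1.76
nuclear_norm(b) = 16.88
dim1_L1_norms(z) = [1.76, 2.95]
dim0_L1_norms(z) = [2.49, 2.22]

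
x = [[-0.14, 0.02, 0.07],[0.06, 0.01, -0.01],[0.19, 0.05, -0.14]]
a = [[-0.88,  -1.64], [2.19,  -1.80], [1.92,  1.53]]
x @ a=[[0.30, 0.3], [-0.05, -0.13], [-0.33, -0.62]]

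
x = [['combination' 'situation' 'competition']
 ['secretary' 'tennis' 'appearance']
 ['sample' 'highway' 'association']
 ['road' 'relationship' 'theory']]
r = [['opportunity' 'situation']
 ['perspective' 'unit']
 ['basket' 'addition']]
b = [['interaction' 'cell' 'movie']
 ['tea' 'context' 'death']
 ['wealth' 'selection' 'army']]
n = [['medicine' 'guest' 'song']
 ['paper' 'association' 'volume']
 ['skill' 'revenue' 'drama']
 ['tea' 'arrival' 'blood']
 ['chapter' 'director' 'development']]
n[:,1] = ['guest', 'association', 'revenue', 'arrival', 'director']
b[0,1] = 'cell'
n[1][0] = 'paper'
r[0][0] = 'opportunity'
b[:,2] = ['movie', 'death', 'army']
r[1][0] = 'perspective'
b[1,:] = ['tea', 'context', 'death']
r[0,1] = 'situation'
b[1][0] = 'tea'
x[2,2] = 'association'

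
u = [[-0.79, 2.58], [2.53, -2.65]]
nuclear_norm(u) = 5.44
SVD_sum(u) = [[-1.46, 2.12], [2.05, -2.98]] + [[0.67, 0.46],[0.48, 0.33]]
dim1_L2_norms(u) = [2.7, 3.66]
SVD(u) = [[-0.58,0.81],[0.81,0.58]] @ diag([4.439175056362678, 0.9988117034593821]) @ [[0.57,  -0.82],[0.82,  0.57]]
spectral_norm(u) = 4.44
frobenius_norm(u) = 4.55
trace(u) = -3.44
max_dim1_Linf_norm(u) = 2.65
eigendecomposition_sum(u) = [[0.67,  0.47], [0.46,  0.33]] + [[-1.46,  2.11], [2.07,  -2.98]]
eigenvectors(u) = [[0.82, -0.58],[0.57, 0.82]]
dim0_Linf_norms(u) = [2.53, 2.65]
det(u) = -4.43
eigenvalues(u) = [1.0, -4.44]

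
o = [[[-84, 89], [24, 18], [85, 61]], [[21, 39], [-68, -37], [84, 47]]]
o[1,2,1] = 47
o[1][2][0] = 84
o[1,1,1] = -37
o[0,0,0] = -84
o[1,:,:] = [[21, 39], [-68, -37], [84, 47]]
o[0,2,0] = 85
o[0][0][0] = -84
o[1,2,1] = 47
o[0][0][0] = -84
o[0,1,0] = 24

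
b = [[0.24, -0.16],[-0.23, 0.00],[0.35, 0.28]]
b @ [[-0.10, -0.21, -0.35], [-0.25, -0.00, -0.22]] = [[0.02, -0.05, -0.05], [0.02, 0.05, 0.08], [-0.11, -0.07, -0.18]]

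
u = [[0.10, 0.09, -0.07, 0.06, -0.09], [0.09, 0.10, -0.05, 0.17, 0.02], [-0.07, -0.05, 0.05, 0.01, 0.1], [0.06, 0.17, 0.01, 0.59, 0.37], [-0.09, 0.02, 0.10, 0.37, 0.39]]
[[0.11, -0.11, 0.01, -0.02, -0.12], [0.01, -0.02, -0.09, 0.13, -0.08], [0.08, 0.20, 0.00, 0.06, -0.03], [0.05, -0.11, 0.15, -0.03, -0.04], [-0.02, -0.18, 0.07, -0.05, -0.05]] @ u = [[0.01, -0.01, -0.01, -0.07, -0.07], [0.02, 0.02, -0.01, 0.04, 0.01], [0.03, 0.04, -0.02, 0.06, 0.01], [-0.01, -0.02, 0.01, -0.05, -0.02], [-0.02, -0.03, 0.01, -0.08, -0.03]]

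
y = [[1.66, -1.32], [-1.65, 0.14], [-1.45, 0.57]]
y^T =[[1.66,-1.65,-1.45], [-1.32,0.14,0.57]]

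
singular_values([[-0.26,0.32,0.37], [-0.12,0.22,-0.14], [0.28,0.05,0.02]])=[0.57, 0.29, 0.24]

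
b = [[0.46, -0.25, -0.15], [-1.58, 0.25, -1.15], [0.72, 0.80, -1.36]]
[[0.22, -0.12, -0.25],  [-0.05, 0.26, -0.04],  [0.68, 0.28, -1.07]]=b @ [[0.3, -0.08, -0.39], [-0.08, 0.35, -0.04], [-0.39, -0.04, 0.56]]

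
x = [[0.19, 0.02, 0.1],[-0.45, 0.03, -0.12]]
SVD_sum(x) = [[0.2, -0.01, 0.06], [-0.45, 0.02, -0.14]] + [[-0.01, 0.03, 0.04], [-0.0, 0.01, 0.02]]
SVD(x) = [[-0.41, 0.91], [0.91, 0.41]] @ diag([0.5113484431494153, 0.053129743916841936]) @ [[-0.95,  0.04,  -0.29], [-0.22,  0.58,  0.79]]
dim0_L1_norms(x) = [0.64, 0.05, 0.22]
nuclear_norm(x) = 0.56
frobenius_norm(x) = 0.51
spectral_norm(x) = 0.51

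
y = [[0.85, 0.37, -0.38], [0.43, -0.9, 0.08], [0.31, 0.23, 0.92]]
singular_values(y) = [1.0, 1.0, 1.0]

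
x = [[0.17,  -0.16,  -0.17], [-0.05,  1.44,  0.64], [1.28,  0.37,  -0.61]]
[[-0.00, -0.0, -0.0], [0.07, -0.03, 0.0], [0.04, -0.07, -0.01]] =x @[[0.03, -0.05, -0.01], [0.04, -0.02, -0.00], [0.02, -0.01, -0.0]]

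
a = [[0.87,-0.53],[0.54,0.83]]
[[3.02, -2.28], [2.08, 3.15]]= a @ [[3.58, -0.22], [0.18, 3.94]]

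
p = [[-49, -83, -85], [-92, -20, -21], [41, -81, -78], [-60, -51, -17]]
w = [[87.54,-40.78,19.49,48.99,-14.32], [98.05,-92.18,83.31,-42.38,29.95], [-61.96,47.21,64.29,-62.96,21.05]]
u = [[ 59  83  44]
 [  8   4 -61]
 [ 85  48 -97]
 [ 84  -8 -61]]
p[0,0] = -49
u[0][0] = 59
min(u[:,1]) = -8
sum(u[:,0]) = 236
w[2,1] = 47.21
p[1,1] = -20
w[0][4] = -14.32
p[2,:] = [41, -81, -78]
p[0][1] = -83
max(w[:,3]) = 48.99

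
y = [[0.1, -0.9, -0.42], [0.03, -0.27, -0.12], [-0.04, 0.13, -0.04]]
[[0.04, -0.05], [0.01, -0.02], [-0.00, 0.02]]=y@[[-0.17, -0.06], [-0.07, 0.11], [0.02, -0.13]]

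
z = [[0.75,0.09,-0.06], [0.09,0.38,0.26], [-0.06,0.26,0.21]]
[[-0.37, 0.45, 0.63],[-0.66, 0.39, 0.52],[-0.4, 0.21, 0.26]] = z@[[-0.16, 0.55, 0.53], [-2.27, 0.67, 1.95], [0.84, 0.34, -1.03]]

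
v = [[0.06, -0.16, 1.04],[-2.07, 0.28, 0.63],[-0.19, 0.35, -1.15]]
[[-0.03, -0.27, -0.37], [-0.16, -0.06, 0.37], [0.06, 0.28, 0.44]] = v @[[0.10, -0.07, -0.28], [0.18, -0.12, 0.00], [-0.01, -0.27, -0.34]]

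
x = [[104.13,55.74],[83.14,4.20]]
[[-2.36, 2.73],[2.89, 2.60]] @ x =[[-18.77, -120.08], [517.10, 172.01]]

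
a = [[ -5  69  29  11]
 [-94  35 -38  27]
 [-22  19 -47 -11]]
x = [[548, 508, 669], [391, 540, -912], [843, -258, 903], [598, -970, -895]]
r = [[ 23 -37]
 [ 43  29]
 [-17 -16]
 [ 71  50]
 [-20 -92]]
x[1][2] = -912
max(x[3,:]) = 598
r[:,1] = [-37, 29, -16, 50, -92]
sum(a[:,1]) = 123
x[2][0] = 843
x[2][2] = 903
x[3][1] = -970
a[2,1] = 19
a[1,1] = 35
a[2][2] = -47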